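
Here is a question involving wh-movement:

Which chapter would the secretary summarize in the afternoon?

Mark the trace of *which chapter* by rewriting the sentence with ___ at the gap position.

Underlying clause: The secretary would summarize which chapter in the afternoon.
'which chapter' functions as the direct object of 'summarize'. The gap is right after 'summarize'.

Which chapter would the secretary summarize ___ in the afternoon?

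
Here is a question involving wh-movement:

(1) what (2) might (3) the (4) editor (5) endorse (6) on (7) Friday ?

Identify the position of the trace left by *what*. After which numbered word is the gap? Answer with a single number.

5

Pre-movement form: The editor might endorse what on Friday.
The filler 'what' is interpreted as the direct object of 'endorse'. It moves to the left edge, and the trace sits right after 'endorse':
What might the editor endorse ___ on Friday?
'endorse' is word 5.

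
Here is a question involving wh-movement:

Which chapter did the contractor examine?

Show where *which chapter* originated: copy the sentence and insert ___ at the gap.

Underlying clause: The contractor did examine which chapter.
'which chapter' is the direct object of 'examine'. The gap is right after 'examine'.

Which chapter did the contractor examine ___?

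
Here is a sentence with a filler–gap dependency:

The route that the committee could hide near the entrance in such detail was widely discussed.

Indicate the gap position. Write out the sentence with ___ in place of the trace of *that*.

The route that the committee could hide ___ near the entrance in such detail was widely discussed.

The filler 'that' is interpreted as the direct object of 'hide'. The gap is right after 'hide'.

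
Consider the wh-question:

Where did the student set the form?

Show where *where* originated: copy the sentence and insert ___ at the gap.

Where did the student set the form ___?

Before movement: The student did set the form where.
The filler 'where' is interpreted as the locative complement of 'set'. The gap is right after 'form'.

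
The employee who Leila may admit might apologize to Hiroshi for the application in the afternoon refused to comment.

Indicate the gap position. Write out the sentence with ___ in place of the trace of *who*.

The employee who Leila may admit ___ might apologize to Hiroshi for the application in the afternoon refused to comment.

The filler 'who' is interpreted as the subject of the clause embedded under 'admit'. The gap is right after 'admit'.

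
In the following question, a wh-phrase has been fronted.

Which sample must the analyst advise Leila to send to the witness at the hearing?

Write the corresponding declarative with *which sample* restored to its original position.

The analyst must advise Leila to send which sample to the witness at the hearing.

'which sample' is the direct object of 'send'. Wh-movement fronts it, leaving a gap right after 'send':
Which sample must the analyst advise Leila to send ___ to the witness at the hearing?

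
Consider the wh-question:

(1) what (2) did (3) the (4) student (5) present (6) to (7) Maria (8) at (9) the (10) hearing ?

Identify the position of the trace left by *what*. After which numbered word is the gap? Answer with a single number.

5

Before movement: The student did present what to Maria at the hearing.
The filler 'what' is interpreted as the direct object of 'present'. Fronting leaves a gap immediately after 'present':
What did the student present ___ to Maria at the hearing?
'present' is word 5.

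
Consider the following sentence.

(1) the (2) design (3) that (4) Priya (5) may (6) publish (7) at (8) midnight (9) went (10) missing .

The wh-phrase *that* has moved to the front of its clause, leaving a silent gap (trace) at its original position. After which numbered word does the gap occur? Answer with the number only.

6

The filler 'that' is interpreted as the direct object of 'publish'. Wh-movement fronts it, leaving a gap right after 'publish':
The design that Priya may publish ___ at midnight went missing.
'publish' is word 6.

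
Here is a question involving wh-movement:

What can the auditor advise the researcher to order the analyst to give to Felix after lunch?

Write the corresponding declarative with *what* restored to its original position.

'what' is the direct object of 'give'. Fronting leaves a gap immediately after 'give':
What can the auditor advise the researcher to order the analyst to give ___ to Felix after lunch?

The auditor can advise the researcher to order the analyst to give what to Felix after lunch.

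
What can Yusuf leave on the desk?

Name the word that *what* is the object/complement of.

leave

In situ: Yusuf can leave what on the desk.
'what' is the direct object of 'leave'. Fronting leaves a gap immediately after 'leave':
What can Yusuf leave ___ on the desk?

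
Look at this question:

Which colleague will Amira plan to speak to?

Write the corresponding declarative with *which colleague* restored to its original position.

The filler 'which colleague' is interpreted as the object of the preposition 'to'. It moves to the left edge, and the trace sits right after 'to':
Which colleague will Amira plan to speak to ___?

Amira will plan to speak to which colleague.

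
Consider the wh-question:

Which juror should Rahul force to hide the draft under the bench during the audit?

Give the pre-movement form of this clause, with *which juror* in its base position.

'which juror' is the direct object of 'force'. It moves to the left edge, and the trace sits right after 'force':
Which juror should Rahul force ___ to hide the draft under the bench during the audit?

Rahul should force which juror to hide the draft under the bench during the audit.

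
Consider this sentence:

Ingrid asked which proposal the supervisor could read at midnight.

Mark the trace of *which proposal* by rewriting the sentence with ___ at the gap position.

In situ: The supervisor could read which proposal at midnight.
'which proposal' is the direct object of 'read'. The gap is right after 'read'.

Ingrid asked which proposal the supervisor could read ___ at midnight.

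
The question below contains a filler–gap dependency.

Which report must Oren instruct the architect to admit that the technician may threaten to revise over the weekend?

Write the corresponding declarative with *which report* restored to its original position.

Oren must instruct the architect to admit that the technician may threaten to revise which report over the weekend.

'which report' is the direct object of 'revise'. It moves to the left edge, and the trace sits right after 'revise':
Which report must Oren instruct the architect to admit that the technician may threaten to revise ___ over the weekend?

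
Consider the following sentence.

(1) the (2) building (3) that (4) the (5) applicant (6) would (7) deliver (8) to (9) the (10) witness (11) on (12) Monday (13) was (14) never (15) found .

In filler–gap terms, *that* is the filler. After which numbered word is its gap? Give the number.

7

The filler 'that' is interpreted as the direct object of 'deliver'. It moves to the left edge, and the trace sits right after 'deliver':
The building that the applicant would deliver ___ to the witness on Monday was never found.
'deliver' is word 7.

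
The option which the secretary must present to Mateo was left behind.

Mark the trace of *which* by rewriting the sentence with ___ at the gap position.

The option which the secretary must present ___ to Mateo was left behind.

'which' functions as the direct object of 'present'. The gap is right after 'present'.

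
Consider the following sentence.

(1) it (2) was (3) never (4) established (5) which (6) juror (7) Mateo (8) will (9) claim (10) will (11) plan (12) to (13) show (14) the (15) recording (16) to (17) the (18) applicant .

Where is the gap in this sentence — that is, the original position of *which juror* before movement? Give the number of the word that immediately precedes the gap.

Underlying clause: Mateo will claim which juror will plan to show the recording to the applicant.
The filler 'which juror' is interpreted as the subject of the clause embedded under 'claim'. Wh-movement fronts it, leaving a gap right after 'claim':
It was never established which juror Mateo will claim ___ will plan to show the recording to the applicant.
'claim' is word 9.

9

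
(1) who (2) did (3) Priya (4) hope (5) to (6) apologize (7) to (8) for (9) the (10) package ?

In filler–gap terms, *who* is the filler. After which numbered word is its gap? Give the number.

7

Underlying clause: Priya did hope to apologize to who for the package.
The filler 'who' is interpreted as the object of the preposition 'to'. Wh-movement fronts it, leaving a gap right after 'to':
Who did Priya hope to apologize to ___ for the package?
'to' is word 7.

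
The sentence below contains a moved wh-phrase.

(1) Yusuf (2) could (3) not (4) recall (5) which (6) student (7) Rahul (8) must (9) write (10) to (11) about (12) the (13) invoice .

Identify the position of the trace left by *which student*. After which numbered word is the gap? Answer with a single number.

Before movement: Rahul must write to which student about the invoice.
'which student' is the object of the preposition 'to'. It moves to the left edge, and the trace sits right after 'to':
Yusuf could not recall which student Rahul must write to ___ about the invoice.
'to' is word 10.

10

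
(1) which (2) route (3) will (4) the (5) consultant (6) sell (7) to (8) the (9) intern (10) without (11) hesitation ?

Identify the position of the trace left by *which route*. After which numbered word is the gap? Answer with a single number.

6

Before movement: The consultant will sell which route to the intern without hesitation.
The filler 'which route' is interpreted as the direct object of 'sell'. It moves to the left edge, and the trace sits right after 'sell':
Which route will the consultant sell ___ to the intern without hesitation?
'sell' is word 6.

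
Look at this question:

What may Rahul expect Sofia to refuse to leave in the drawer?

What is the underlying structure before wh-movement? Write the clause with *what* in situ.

'what' is the direct object of 'leave'. It moves to the left edge, and the trace sits right after 'leave':
What may Rahul expect Sofia to refuse to leave ___ in the drawer?

Rahul may expect Sofia to refuse to leave what in the drawer.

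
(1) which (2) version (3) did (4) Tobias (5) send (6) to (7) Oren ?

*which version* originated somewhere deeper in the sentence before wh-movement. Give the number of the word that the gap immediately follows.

5

Pre-movement form: Tobias did send which version to Oren.
'which version' is the direct object of 'send'. Wh-movement fronts it, leaving a gap right after 'send':
Which version did Tobias send ___ to Oren?
'send' is word 5.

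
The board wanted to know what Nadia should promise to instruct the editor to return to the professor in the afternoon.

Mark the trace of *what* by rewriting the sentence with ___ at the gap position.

Underlying clause: Nadia should promise to instruct the editor to return what to the professor in the afternoon.
'what' functions as the direct object of 'return'. The gap is right after 'return'.

The board wanted to know what Nadia should promise to instruct the editor to return ___ to the professor in the afternoon.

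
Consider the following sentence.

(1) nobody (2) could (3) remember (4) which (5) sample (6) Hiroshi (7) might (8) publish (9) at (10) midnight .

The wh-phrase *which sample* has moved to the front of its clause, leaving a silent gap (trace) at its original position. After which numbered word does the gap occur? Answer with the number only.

In situ: Hiroshi might publish which sample at midnight.
'which sample' functions as the direct object of 'publish'. It moves to the left edge, and the trace sits right after 'publish':
Nobody could remember which sample Hiroshi might publish ___ at midnight.
'publish' is word 8.

8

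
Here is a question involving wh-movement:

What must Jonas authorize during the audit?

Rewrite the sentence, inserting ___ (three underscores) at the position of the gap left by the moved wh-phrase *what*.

What must Jonas authorize ___ during the audit?

Pre-movement form: Jonas must authorize what during the audit.
The filler 'what' is interpreted as the direct object of 'authorize'. The gap is right after 'authorize'.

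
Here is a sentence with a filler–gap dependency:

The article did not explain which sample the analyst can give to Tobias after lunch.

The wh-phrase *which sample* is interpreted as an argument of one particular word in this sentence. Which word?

give

Underlying clause: The analyst can give which sample to Tobias after lunch.
The filler 'which sample' is interpreted as the direct object of 'give'. Wh-movement fronts it, leaving a gap right after 'give':
The article did not explain which sample the analyst can give ___ to Tobias after lunch.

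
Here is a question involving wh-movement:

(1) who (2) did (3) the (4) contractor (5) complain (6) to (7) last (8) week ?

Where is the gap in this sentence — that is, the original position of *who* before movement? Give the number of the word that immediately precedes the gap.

6

Pre-movement form: The contractor did complain to who last week.
'who' functions as the object of the preposition 'to'. It moves to the left edge, and the trace sits right after 'to':
Who did the contractor complain to ___ last week?
'to' is word 6.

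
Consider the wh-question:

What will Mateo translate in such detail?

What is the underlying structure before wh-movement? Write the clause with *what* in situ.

Mateo will translate what in such detail.

The filler 'what' is interpreted as the direct object of 'translate'. Wh-movement fronts it, leaving a gap right after 'translate':
What will Mateo translate ___ in such detail?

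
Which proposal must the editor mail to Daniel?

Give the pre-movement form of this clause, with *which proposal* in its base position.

'which proposal' functions as the direct object of 'mail'. It moves to the left edge, and the trace sits right after 'mail':
Which proposal must the editor mail ___ to Daniel?

The editor must mail which proposal to Daniel.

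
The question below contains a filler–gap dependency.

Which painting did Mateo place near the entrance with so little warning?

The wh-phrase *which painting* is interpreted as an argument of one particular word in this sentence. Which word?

place

Pre-movement form: Mateo did place which painting near the entrance with so little warning.
'which painting' is the direct object of 'place'. Fronting leaves a gap immediately after 'place':
Which painting did Mateo place ___ near the entrance with so little warning?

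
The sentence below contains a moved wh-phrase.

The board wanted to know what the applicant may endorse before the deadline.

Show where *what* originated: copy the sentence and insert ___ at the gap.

Underlying clause: The applicant may endorse what before the deadline.
The filler 'what' is interpreted as the direct object of 'endorse'. The gap is right after 'endorse'.

The board wanted to know what the applicant may endorse ___ before the deadline.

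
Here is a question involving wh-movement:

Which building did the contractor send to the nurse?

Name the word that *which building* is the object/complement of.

send

Pre-movement form: The contractor did send which building to the nurse.
'which building' functions as the direct object of 'send'. It moves to the left edge, and the trace sits right after 'send':
Which building did the contractor send ___ to the nurse?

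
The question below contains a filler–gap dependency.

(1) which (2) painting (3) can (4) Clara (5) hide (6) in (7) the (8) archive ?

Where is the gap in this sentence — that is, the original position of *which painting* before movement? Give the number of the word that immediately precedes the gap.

5

Before movement: Clara can hide which painting in the archive.
The filler 'which painting' is interpreted as the direct object of 'hide'. Wh-movement fronts it, leaving a gap right after 'hide':
Which painting can Clara hide ___ in the archive?
'hide' is word 5.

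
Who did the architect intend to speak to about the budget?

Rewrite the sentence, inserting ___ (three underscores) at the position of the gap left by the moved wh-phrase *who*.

Underlying clause: The architect did intend to speak to who about the budget.
'who' functions as the object of the preposition 'to'. The gap is right after 'to'.

Who did the architect intend to speak to ___ about the budget?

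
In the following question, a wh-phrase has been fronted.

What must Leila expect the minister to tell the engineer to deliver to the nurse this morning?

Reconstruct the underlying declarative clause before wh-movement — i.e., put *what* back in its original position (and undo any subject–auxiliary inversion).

The filler 'what' is interpreted as the direct object of 'deliver'. Fronting leaves a gap immediately after 'deliver':
What must Leila expect the minister to tell the engineer to deliver ___ to the nurse this morning?

Leila must expect the minister to tell the engineer to deliver what to the nurse this morning.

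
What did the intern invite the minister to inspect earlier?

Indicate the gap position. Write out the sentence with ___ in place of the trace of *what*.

What did the intern invite the minister to inspect ___ earlier?

Underlying clause: The intern did invite the minister to inspect what earlier.
The filler 'what' is interpreted as the direct object of 'inspect'. The gap is right after 'inspect'.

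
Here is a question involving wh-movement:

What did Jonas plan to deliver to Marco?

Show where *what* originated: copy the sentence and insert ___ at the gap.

What did Jonas plan to deliver ___ to Marco?

In situ: Jonas did plan to deliver what to Marco.
'what' functions as the direct object of 'deliver'. The gap is right after 'deliver'.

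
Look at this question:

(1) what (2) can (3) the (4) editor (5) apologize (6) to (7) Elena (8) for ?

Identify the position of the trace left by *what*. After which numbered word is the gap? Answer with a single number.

Before movement: The editor can apologize to Elena for what.
The filler 'what' is interpreted as the object of the preposition 'for'. It moves to the left edge, and the trace sits right after 'for':
What can the editor apologize to Elena for ___?
'for' is word 8.

8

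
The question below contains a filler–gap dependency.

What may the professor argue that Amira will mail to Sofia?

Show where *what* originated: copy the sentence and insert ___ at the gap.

What may the professor argue that Amira will mail ___ to Sofia?

Before movement: The professor may argue that Amira will mail what to Sofia.
The filler 'what' is interpreted as the direct object of 'mail'. The gap is right after 'mail'.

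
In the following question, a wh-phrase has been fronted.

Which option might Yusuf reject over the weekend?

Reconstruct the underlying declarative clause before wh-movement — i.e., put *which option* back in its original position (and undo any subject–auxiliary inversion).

The filler 'which option' is interpreted as the direct object of 'reject'. It moves to the left edge, and the trace sits right after 'reject':
Which option might Yusuf reject ___ over the weekend?

Yusuf might reject which option over the weekend.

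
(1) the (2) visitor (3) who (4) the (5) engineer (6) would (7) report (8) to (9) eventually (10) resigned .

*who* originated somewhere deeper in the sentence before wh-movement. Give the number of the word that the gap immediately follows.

The filler 'who' is interpreted as the object of the preposition 'to'. It moves to the left edge, and the trace sits right after 'to':
The visitor who the engineer would report to ___ eventually resigned.
'to' is word 8.

8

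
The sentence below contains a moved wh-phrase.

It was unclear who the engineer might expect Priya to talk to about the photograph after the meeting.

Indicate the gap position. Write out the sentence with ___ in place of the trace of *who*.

It was unclear who the engineer might expect Priya to talk to ___ about the photograph after the meeting.

In situ: The engineer might expect Priya to talk to who about the photograph after the meeting.
'who' is the object of the preposition 'to'. The gap is right after 'to'.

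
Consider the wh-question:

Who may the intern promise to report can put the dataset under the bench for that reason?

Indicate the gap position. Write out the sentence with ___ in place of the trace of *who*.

Underlying clause: The intern may promise to report who can put the dataset under the bench for that reason.
The filler 'who' is interpreted as the subject of the clause embedded under 'report'. The gap is right after 'report'.

Who may the intern promise to report ___ can put the dataset under the bench for that reason?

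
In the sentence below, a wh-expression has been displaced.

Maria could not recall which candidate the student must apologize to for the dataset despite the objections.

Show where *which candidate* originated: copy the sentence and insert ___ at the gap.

Pre-movement form: The student must apologize to which candidate for the dataset despite the objections.
'which candidate' is the object of the preposition 'to'. The gap is right after 'to'.

Maria could not recall which candidate the student must apologize to ___ for the dataset despite the objections.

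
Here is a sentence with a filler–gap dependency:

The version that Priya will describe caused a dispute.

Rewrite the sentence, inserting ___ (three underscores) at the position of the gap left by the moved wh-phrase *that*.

The version that Priya will describe ___ caused a dispute.

'that' functions as the direct object of 'describe'. The gap is right after 'describe'.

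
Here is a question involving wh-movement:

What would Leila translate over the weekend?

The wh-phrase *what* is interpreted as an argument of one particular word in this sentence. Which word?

Underlying clause: Leila would translate what over the weekend.
'what' functions as the direct object of 'translate'. Wh-movement fronts it, leaving a gap right after 'translate':
What would Leila translate ___ over the weekend?

translate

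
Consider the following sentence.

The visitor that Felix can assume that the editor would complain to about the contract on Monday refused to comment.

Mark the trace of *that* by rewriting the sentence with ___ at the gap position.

'that' functions as the object of the preposition 'to'. The gap is right after 'to'.

The visitor that Felix can assume that the editor would complain to ___ about the contract on Monday refused to comment.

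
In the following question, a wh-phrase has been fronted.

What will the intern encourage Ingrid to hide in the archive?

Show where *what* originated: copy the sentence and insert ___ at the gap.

Pre-movement form: The intern will encourage Ingrid to hide what in the archive.
'what' is the direct object of 'hide'. The gap is right after 'hide'.

What will the intern encourage Ingrid to hide ___ in the archive?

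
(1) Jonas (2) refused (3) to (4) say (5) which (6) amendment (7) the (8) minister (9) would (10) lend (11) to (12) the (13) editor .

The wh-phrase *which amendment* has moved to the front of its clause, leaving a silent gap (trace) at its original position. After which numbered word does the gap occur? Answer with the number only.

10

In situ: The minister would lend which amendment to the editor.
'which amendment' functions as the direct object of 'lend'. Fronting leaves a gap immediately after 'lend':
Jonas refused to say which amendment the minister would lend ___ to the editor.
'lend' is word 10.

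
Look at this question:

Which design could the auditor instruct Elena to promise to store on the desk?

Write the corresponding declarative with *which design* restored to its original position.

The filler 'which design' is interpreted as the direct object of 'store'. Fronting leaves a gap immediately after 'store':
Which design could the auditor instruct Elena to promise to store ___ on the desk?

The auditor could instruct Elena to promise to store which design on the desk.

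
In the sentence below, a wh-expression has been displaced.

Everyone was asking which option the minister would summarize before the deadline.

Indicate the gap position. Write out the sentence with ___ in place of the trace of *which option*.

Everyone was asking which option the minister would summarize ___ before the deadline.

Underlying clause: The minister would summarize which option before the deadline.
'which option' functions as the direct object of 'summarize'. The gap is right after 'summarize'.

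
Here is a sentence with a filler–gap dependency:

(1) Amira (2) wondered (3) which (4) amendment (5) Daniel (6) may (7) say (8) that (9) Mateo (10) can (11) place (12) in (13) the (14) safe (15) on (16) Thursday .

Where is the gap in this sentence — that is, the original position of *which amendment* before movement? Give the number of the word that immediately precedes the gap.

Pre-movement form: Daniel may say that Mateo can place which amendment in the safe on Thursday.
The filler 'which amendment' is interpreted as the direct object of 'place'. It moves to the left edge, and the trace sits right after 'place':
Amira wondered which amendment Daniel may say that Mateo can place ___ in the safe on Thursday.
'place' is word 11.

11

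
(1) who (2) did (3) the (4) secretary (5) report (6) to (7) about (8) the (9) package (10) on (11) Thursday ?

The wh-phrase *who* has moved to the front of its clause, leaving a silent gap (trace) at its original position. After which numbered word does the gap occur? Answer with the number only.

6

Underlying clause: The secretary did report to who about the package on Thursday.
'who' functions as the object of the preposition 'to'. Wh-movement fronts it, leaving a gap right after 'to':
Who did the secretary report to ___ about the package on Thursday?
'to' is word 6.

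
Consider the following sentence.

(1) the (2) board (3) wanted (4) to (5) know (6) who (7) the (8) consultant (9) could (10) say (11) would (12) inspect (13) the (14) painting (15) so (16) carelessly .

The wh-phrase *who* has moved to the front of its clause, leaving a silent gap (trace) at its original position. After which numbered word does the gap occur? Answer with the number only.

Pre-movement form: The consultant could say who would inspect the painting so carelessly.
'who' functions as the subject of the clause embedded under 'say'. It moves to the left edge, and the trace sits right after 'say':
The board wanted to know who the consultant could say ___ would inspect the painting so carelessly.
'say' is word 10.

10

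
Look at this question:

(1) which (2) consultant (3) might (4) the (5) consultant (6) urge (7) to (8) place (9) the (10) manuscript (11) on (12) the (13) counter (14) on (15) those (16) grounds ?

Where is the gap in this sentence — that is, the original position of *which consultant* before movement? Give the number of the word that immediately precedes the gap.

Before movement: The consultant might urge which consultant to place the manuscript on the counter on those grounds.
The filler 'which consultant' is interpreted as the direct object of 'urge'. It moves to the left edge, and the trace sits right after 'urge':
Which consultant might the consultant urge ___ to place the manuscript on the counter on those grounds?
'urge' is word 6.

6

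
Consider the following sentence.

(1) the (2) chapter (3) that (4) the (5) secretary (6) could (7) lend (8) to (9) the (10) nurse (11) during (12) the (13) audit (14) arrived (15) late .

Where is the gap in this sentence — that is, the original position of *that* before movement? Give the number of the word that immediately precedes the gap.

7

'that' is the direct object of 'lend'. Fronting leaves a gap immediately after 'lend':
The chapter that the secretary could lend ___ to the nurse during the audit arrived late.
'lend' is word 7.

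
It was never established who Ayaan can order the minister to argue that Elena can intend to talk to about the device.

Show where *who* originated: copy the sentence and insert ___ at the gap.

It was never established who Ayaan can order the minister to argue that Elena can intend to talk to ___ about the device.

Underlying clause: Ayaan can order the minister to argue that Elena can intend to talk to who about the device.
'who' is the object of the preposition 'to'. The gap is right after 'to'.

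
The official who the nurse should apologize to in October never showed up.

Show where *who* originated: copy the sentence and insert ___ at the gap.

The official who the nurse should apologize to ___ in October never showed up.

The filler 'who' is interpreted as the object of the preposition 'to'. The gap is right after 'to'.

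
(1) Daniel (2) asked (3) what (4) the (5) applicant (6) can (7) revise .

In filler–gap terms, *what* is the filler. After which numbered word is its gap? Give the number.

7

Before movement: The applicant can revise what.
'what' functions as the direct object of 'revise'. Fronting leaves a gap immediately after 'revise':
Daniel asked what the applicant can revise ___.
'revise' is word 7.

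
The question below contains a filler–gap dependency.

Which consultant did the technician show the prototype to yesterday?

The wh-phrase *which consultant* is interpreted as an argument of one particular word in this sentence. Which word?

In situ: The technician did show the prototype to which consultant yesterday.
'which consultant' is the object of the preposition 'to' (recipient of 'show'). It moves to the left edge, and the trace sits right after 'to':
Which consultant did the technician show the prototype to ___ yesterday?

to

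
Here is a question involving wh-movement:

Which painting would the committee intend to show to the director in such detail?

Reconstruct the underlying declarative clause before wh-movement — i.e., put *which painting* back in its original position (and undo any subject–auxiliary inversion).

'which painting' functions as the direct object of 'show'. It moves to the left edge, and the trace sits right after 'show':
Which painting would the committee intend to show ___ to the director in such detail?

The committee would intend to show which painting to the director in such detail.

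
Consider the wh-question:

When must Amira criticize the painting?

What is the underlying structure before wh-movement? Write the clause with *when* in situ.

'when' is the temporal adjunct. It moves to the left edge, and the trace sits right after 'painting':
When must Amira criticize the painting ___?

Amira must criticize the painting when.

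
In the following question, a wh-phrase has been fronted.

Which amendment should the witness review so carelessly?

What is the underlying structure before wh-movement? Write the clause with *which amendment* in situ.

The filler 'which amendment' is interpreted as the direct object of 'review'. Wh-movement fronts it, leaving a gap right after 'review':
Which amendment should the witness review ___ so carelessly?

The witness should review which amendment so carelessly.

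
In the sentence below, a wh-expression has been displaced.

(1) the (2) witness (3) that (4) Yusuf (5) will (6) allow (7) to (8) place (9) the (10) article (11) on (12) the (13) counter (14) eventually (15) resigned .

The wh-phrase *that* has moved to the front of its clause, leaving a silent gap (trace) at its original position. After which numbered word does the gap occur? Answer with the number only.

The filler 'that' is interpreted as the direct object of 'allow'. Wh-movement fronts it, leaving a gap right after 'allow':
The witness that Yusuf will allow ___ to place the article on the counter eventually resigned.
'allow' is word 6.

6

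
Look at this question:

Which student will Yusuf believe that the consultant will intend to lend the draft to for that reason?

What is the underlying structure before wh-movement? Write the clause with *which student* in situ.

'which student' functions as the object of the preposition 'to' (recipient of 'lend'). Fronting leaves a gap immediately after 'to':
Which student will Yusuf believe that the consultant will intend to lend the draft to ___ for that reason?

Yusuf will believe that the consultant will intend to lend the draft to which student for that reason.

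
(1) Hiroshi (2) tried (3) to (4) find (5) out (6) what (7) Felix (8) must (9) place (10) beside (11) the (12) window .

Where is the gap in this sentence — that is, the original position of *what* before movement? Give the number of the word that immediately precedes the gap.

9

Before movement: Felix must place what beside the window.
The filler 'what' is interpreted as the direct object of 'place'. It moves to the left edge, and the trace sits right after 'place':
Hiroshi tried to find out what Felix must place ___ beside the window.
'place' is word 9.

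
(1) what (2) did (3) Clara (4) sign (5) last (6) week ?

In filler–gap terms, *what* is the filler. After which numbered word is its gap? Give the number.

4

Before movement: Clara did sign what last week.
'what' functions as the direct object of 'sign'. It moves to the left edge, and the trace sits right after 'sign':
What did Clara sign ___ last week?
'sign' is word 4.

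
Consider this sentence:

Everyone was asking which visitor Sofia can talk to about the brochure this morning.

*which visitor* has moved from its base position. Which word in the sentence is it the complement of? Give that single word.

Underlying clause: Sofia can talk to which visitor about the brochure this morning.
'which visitor' functions as the object of the preposition 'to'. Fronting leaves a gap immediately after 'to':
Everyone was asking which visitor Sofia can talk to ___ about the brochure this morning.

to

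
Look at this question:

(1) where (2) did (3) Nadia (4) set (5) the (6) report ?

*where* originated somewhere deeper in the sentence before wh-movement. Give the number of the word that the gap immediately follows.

6

Before movement: Nadia did set the report where.
'where' functions as the locative complement of 'set'. Wh-movement fronts it, leaving a gap right after 'report':
Where did Nadia set the report ___?
'report' is word 6.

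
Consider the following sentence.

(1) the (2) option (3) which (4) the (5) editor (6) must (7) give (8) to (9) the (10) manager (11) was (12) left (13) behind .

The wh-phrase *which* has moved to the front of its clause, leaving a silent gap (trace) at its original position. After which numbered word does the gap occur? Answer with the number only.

'which' functions as the direct object of 'give'. Fronting leaves a gap immediately after 'give':
The option which the editor must give ___ to the manager was left behind.
'give' is word 7.

7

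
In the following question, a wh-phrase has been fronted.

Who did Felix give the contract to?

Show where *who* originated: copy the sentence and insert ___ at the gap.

Who did Felix give the contract to ___?

Underlying clause: Felix did give the contract to who.
The filler 'who' is interpreted as the object of the preposition 'to' (recipient of 'give'). The gap is right after 'to'.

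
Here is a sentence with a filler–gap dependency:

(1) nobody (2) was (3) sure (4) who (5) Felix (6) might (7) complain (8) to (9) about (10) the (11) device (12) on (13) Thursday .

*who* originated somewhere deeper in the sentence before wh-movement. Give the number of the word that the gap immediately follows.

8

Underlying clause: Felix might complain to who about the device on Thursday.
'who' is the object of the preposition 'to'. Fronting leaves a gap immediately after 'to':
Nobody was sure who Felix might complain to ___ about the device on Thursday.
'to' is word 8.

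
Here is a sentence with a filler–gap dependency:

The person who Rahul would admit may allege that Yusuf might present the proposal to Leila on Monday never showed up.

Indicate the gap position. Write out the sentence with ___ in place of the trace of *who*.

The person who Rahul would admit ___ may allege that Yusuf might present the proposal to Leila on Monday never showed up.

'who' is the subject of the clause embedded under 'admit'. The gap is right after 'admit'.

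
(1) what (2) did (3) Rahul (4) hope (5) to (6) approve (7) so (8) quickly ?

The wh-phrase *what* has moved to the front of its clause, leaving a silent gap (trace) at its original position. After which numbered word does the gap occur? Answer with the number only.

6

Before movement: Rahul did hope to approve what so quickly.
The filler 'what' is interpreted as the direct object of 'approve'. It moves to the left edge, and the trace sits right after 'approve':
What did Rahul hope to approve ___ so quickly?
'approve' is word 6.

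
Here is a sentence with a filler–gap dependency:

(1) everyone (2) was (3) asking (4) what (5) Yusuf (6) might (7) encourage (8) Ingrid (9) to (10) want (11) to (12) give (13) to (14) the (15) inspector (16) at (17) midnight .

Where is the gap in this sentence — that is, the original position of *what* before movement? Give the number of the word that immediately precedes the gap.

Pre-movement form: Yusuf might encourage Ingrid to want to give what to the inspector at midnight.
The filler 'what' is interpreted as the direct object of 'give'. It moves to the left edge, and the trace sits right after 'give':
Everyone was asking what Yusuf might encourage Ingrid to want to give ___ to the inspector at midnight.
'give' is word 12.

12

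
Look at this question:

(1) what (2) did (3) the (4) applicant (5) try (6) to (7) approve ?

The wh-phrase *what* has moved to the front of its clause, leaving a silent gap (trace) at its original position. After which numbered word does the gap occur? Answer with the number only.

Underlying clause: The applicant did try to approve what.
'what' functions as the direct object of 'approve'. Wh-movement fronts it, leaving a gap right after 'approve':
What did the applicant try to approve ___?
'approve' is word 7.

7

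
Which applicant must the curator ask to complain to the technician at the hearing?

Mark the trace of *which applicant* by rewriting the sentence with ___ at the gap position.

Which applicant must the curator ask ___ to complain to the technician at the hearing?

In situ: The curator must ask which applicant to complain to the technician at the hearing.
'which applicant' is the direct object of 'ask'. The gap is right after 'ask'.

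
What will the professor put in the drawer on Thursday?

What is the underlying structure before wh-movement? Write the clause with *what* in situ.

'what' functions as the direct object of 'put'. It moves to the left edge, and the trace sits right after 'put':
What will the professor put ___ in the drawer on Thursday?

The professor will put what in the drawer on Thursday.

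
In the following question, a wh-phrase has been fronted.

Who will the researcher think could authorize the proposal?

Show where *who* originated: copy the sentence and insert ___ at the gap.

Before movement: The researcher will think who could authorize the proposal.
'who' functions as the subject of the clause embedded under 'think'. The gap is right after 'think'.

Who will the researcher think ___ could authorize the proposal?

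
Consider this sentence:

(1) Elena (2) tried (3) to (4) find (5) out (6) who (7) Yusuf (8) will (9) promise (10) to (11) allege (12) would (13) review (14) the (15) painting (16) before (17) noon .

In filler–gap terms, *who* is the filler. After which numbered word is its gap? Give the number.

Underlying clause: Yusuf will promise to allege who would review the painting before noon.
The filler 'who' is interpreted as the subject of the clause embedded under 'allege'. It moves to the left edge, and the trace sits right after 'allege':
Elena tried to find out who Yusuf will promise to allege ___ would review the painting before noon.
'allege' is word 11.

11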